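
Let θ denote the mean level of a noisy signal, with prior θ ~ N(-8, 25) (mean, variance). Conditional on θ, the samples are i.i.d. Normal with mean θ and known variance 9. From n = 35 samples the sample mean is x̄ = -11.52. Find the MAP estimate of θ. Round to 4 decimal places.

n = 35, x̄ = -11.52.
For a Normal prior and Normal likelihood with known variance, the posterior is Normal; its mode equals its mean, the precision-weighted average.
Prior precision 1/σ₀² = 1/25 = 0.04; data precision n/σ² = 35/9.
θ̂ = (0.04·(-8) + (35/9)·(-11.52)) / (0.04 + 35/9) = (-45.12)/(884/225) = -2538/221 ≈ -11.4842.

θ̂_MAP = -11.4842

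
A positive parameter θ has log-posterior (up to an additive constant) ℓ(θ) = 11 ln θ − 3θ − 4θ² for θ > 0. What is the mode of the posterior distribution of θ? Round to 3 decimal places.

θ̂_MAP = 1.000

ℓ'(θ) = 11/θ − 3 − 8θ. Setting this to zero and multiplying by θ: 8θ² + 3θ − 11 = 0.
θ = (−3 + √(3² + 4·8·11)) / (2·8) = (−3 + √361) / 16 = (−3 + 19)/16 = 1.
ℓ''(θ) = −11/θ² − 8 < 0, confirming a maximum.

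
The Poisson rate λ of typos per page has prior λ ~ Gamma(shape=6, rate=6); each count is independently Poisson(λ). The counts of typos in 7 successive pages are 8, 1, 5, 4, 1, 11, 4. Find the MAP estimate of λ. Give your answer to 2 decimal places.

Σxᵢ = 8+1+5+4+1+11+4 = 34, with n = 7.
Posterior ∝ λ^5e^(−6λ) · λ^34e^(−7λ) = λ^39e^(−13λ), i.e. Gamma(shape=40, rate=13).
The mode of a Gamma(a, b) with a ≥ 1 (shape–rate) is (a−1)/b = 39/13 ≈ 3.00.

λ̂_MAP = 3.00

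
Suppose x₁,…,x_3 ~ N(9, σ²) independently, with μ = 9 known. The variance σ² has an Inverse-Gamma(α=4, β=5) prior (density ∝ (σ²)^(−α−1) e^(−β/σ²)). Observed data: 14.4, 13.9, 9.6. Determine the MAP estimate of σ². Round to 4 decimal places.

σ̂²_MAP = 4.8869

Sum of squared deviations about the known mean: SS = (14.4−9)² + (13.9−9)² + (9.6−9)² = 53.53.
The Normal likelihood contributes (σ²)^(−n/2) exp(−SS/(2σ²)), so the posterior is Inverse-Gamma(α + n/2, β + SS/2) = Inverse-Gamma(5.5, 31.765).
The mode of Inverse-Gamma(a, b) is b/(a+1) = 31.765/6.5 ≈ 4.8869.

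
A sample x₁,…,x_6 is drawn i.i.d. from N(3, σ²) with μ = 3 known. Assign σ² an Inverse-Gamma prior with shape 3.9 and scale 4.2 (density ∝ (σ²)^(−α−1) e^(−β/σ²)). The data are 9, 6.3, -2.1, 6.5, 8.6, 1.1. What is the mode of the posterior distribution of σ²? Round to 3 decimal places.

σ̂²_MAP = 8.134

Sum of squared deviations about the known mean: SS = (9−3)² + (6.3−3)² + (-2.1−3)² + (6.5−3)² + (8.6−3)² + (1.1−3)² = 120.12.
The Normal likelihood contributes (σ²)^(−n/2) exp(−SS/(2σ²)), so the posterior is Inverse-Gamma(α + n/2, β + SS/2) = Inverse-Gamma(6.9, 64.26).
The mode of Inverse-Gamma(a, b) is b/(a+1) = 64.26/7.9 ≈ 8.134.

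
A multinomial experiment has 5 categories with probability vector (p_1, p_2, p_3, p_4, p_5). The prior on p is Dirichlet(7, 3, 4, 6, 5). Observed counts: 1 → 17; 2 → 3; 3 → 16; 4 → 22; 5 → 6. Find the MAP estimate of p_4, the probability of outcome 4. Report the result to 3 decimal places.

The posterior is Dirichlet(αᵢ + nᵢ) = Dirichlet(24, 6, 20, 28, 11).
For a Dirichlet(a₁,…,a_K) with all aᵢ > 1, the mode has j-th component (aⱼ − 1)/(Σaᵢ − K).
Here Σaᵢ = 89 and K = 5, so p_4 = (28 − 1)/(89 − 5) = 27/84 ≈ 0.321.

MAP estimate: 0.321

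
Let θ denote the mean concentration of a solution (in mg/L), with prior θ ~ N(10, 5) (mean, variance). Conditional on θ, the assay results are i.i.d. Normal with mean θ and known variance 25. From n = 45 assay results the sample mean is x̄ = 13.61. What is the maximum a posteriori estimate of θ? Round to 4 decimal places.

θ̂_MAP = 13.2490

n = 45, x̄ = 13.61.
For a Normal prior and Normal likelihood with known variance, the posterior is Normal; its mode equals its mean, the precision-weighted average.
Prior precision 1/σ₀² = 1/5 = 0.2; data precision n/σ² = 45/25 = 1.8.
θ̂ = (0.2·10 + 1.8·13.61) / (0.2 + 1.8) = 26.498/2 = 13.2490.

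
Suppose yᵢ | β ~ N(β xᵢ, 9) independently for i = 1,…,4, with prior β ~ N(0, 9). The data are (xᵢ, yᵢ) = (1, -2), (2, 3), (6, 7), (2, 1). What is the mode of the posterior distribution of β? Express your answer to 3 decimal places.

β̂_MAP = 1.043

log p(β | y) = −Σ(yᵢ − βxᵢ)²/(2·9) − β²/(2·9) + const.
Setting the derivative to zero: Σxᵢ(yᵢ − βxᵢ)/9 − β/9 = 0, so β = Σxᵢyᵢ / (Σxᵢ² + σ²/τ²).
Σxᵢyᵢ = 1·(-2) + 2·3 + 6·7 + 2·1 = 48; Σxᵢ² = 45; σ²/τ² = 1.
β̂_MAP = 48 / (45 + 1) = 48/46 ≈ 1.043.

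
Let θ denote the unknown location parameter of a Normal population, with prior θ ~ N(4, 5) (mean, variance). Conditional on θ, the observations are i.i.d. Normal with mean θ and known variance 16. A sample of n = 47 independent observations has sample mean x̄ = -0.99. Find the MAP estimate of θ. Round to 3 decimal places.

θ̂_MAP = -0.672

n = 47, x̄ = -0.99.
For a Normal prior and Normal likelihood with known variance, the posterior is Normal; its mode equals its mean, the precision-weighted average.
Prior precision 1/σ₀² = 1/5 = 0.2; data precision n/σ² = 47/16 = 2.9375.
θ̂ = (0.2·4 + 2.9375·(-0.99)) / (0.2 + 2.9375) = (-2.108125)/3.1375 = -3373/5020 ≈ -0.672.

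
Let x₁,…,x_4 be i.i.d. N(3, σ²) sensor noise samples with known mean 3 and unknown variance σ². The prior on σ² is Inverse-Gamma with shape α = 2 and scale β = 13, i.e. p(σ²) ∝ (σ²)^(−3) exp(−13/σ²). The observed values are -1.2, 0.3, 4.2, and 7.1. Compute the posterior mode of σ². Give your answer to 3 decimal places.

Sum of squared deviations about the known mean: SS = (-1.2−3)² + (0.3−3)² + (4.2−3)² + (7.1−3)² = 43.18.
The Normal likelihood contributes (σ²)^(−n/2) exp(−SS/(2σ²)), so the posterior is Inverse-Gamma(α + n/2, β + SS/2) = Inverse-Gamma(4, 34.59).
The mode of Inverse-Gamma(a, b) is b/(a+1) = 34.59/5 ≈ 6.918.

σ̂²_MAP = 6.918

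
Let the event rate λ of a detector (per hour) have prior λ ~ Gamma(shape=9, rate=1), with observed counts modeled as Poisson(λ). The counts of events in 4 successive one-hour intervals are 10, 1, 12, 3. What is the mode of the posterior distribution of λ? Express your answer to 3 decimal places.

λ̂_MAP = 6.800

Σxᵢ = 10+1+12+3 = 26, with n = 4.
Posterior ∝ λ^8e^(−1λ) · λ^26e^(−4λ) = λ^34e^(−5λ), i.e. Gamma(shape=35, rate=5).
The mode of a Gamma(a, b) with a ≥ 1 (shape–rate) is (a−1)/b = 34/5 ≈ 6.800.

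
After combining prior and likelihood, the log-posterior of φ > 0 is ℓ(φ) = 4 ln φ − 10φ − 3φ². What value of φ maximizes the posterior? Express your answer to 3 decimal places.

ℓ'(φ) = 4/φ − 10 − 6φ. Setting this to zero and multiplying by φ: 6φ² + 10φ − 4 = 0.
φ = (−10 + √(10² + 4·6·4)) / (2·6) = (−10 + √196) / 12 = (−10 + 14)/12 = 1/3.
ℓ''(φ) = −4/φ² − 6 < 0, confirming a maximum.

φ̂_MAP = 0.333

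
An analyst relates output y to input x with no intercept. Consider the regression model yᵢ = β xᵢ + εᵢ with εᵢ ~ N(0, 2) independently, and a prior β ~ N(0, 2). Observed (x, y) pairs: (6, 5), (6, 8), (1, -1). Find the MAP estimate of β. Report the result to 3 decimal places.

log p(β | y) = −Σ(yᵢ − βxᵢ)²/(2·2) − β²/(2·2) + const.
Setting the derivative to zero: Σxᵢ(yᵢ − βxᵢ)/2 − β/2 = 0, so β = Σxᵢyᵢ / (Σxᵢ² + σ²/τ²).
Σxᵢyᵢ = 6·5 + 6·8 + 1·(-1) = 77; Σxᵢ² = 73; σ²/τ² = 1.
β̂_MAP = 77 / (73 + 1) = 77/74 ≈ 1.041.

β̂_MAP = 1.041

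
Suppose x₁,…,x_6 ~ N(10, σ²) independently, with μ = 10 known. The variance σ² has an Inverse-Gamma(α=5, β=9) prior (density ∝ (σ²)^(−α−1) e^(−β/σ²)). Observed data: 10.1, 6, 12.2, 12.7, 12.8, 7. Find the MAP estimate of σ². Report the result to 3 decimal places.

σ̂²_MAP = 3.499

Sum of squared deviations about the known mean: SS = (10.1−10)² + (6−10)² + (12.2−10)² + (12.7−10)² + (12.8−10)² + (7−10)² = 44.98.
The Normal likelihood contributes (σ²)^(−n/2) exp(−SS/(2σ²)), so the posterior is Inverse-Gamma(α + n/2, β + SS/2) = Inverse-Gamma(8, 31.49).
The mode of Inverse-Gamma(a, b) is b/(a+1) = 31.49/9 ≈ 3.499.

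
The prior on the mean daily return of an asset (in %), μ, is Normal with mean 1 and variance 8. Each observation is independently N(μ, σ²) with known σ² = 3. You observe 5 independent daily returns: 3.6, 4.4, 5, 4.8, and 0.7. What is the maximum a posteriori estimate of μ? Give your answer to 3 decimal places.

n = 5; x̄ = (3.6 + 4.4 + 5 + 4.8 + 0.7)/5 = 18.5/5 = 3.7.
For a Normal prior and Normal likelihood with known variance, the posterior is Normal; its mode equals its mean, the precision-weighted average.
Prior precision 1/σ₀² = 1/8 = 0.125; data precision n/σ² = 5/3.
μ̂ = (0.125·1 + (5/3)·3.7) / (0.125 + 5/3) = (151/24)/(43/24) = 151/43 ≈ 3.512.

μ̂_MAP = 3.512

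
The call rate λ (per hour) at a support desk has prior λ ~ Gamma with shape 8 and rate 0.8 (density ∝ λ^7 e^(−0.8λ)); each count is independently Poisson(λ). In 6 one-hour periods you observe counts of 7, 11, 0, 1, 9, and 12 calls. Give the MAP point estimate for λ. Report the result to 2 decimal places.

Σxᵢ = 7+11+0+1+9+12 = 40, with n = 6.
Posterior ∝ λ^7e^(−0.8λ) · λ^40e^(−6λ) = λ^47e^(−6.8λ), i.e. Gamma(shape=48, rate=6.8).
The mode of a Gamma(a, b) with a ≥ 1 (shape–rate) is (a−1)/b = 47/6.8 ≈ 6.91.

λ̂_MAP = 6.91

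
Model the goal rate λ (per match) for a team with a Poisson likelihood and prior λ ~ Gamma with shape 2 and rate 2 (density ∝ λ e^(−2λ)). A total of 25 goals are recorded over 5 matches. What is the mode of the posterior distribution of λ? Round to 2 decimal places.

λ̂_MAP = 3.71

Σxᵢ = 25, n = 5.
Posterior ∝ λe^(−2λ) · λ^25e^(−5λ) = λ^26e^(−7λ), i.e. Gamma(shape=27, rate=7).
The mode of a Gamma(a, b) with a ≥ 1 (shape–rate) is (a−1)/b = 26/7 ≈ 3.71.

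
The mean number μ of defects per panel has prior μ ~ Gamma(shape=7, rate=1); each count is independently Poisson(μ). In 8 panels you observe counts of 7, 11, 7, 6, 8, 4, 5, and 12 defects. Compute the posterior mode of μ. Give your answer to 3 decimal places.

Σxᵢ = 7+11+7+6+8+4+5+12 = 60, with n = 8.
Posterior ∝ μ^6e^(−1μ) · μ^60e^(−8μ) = μ^66e^(−9μ), i.e. Gamma(shape=67, rate=9).
The mode of a Gamma(a, b) with a ≥ 1 (shape–rate) is (a−1)/b = 66/9 ≈ 7.333.

μ̂_MAP = 7.333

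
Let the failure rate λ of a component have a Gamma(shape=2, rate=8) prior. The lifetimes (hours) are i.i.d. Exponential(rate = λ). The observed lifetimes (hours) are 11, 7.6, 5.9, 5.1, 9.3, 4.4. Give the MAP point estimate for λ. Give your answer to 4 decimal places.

The Exponential(rate=λ) likelihood is ∝ λ^n e^(−λΣtᵢ). Here n = 6 and Σtᵢ = 11 + 7.6 + 5.9 + 5.1 + 9.3 + 4.4 = 43.3.
Posterior ∝ λe^(−8λ) · λ^6e^(−43.3λ) = λ^7e^(−51.3λ), i.e. Gamma(8, 51.3).
Mode = (a−1)/b = 7/51.3 ≈ 0.1365.

λ̂_MAP = 0.1365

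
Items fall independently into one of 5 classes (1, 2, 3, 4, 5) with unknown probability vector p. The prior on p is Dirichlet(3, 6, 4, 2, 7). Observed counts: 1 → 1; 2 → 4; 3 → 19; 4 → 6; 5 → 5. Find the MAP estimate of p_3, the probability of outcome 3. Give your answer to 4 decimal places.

The posterior is Dirichlet(αᵢ + nᵢ) = Dirichlet(4, 10, 23, 8, 12).
For a Dirichlet(a₁,…,a_K) with all aᵢ > 1, the mode has j-th component (aⱼ − 1)/(Σaᵢ − K).
Here Σaᵢ = 57 and K = 5, so p_3 = (23 − 1)/(57 − 5) = 22/52 ≈ 0.4231.

MAP estimate: 0.4231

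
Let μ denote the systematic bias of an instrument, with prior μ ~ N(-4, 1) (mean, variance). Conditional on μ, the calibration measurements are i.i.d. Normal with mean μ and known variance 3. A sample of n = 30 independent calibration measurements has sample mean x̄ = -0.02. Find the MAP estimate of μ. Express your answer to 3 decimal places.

μ̂_MAP = -0.382

n = 30, x̄ = -0.02.
For a Normal prior and Normal likelihood with known variance, the posterior is Normal; its mode equals its mean, the precision-weighted average.
Prior precision 1/σ₀² = 1/1 = 1; data precision n/σ² = 30/3 = 10.
μ̂ = (1·(-4) + 10·(-0.02)) / (1 + 10) = (-4.2)/11 = -21/55 ≈ -0.382.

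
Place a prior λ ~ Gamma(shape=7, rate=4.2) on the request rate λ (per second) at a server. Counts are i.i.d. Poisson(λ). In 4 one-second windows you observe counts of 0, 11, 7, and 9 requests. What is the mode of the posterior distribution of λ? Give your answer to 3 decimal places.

Σxᵢ = 0+11+7+9 = 27, with n = 4.
Posterior ∝ λ^6e^(−4.2λ) · λ^27e^(−4λ) = λ^33e^(−8.2λ), i.e. Gamma(shape=34, rate=8.2).
The mode of a Gamma(a, b) with a ≥ 1 (shape–rate) is (a−1)/b = 33/8.2 ≈ 4.024.

λ̂_MAP = 4.024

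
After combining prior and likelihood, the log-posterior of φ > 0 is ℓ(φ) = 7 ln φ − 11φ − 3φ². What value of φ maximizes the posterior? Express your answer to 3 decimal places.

ℓ'(φ) = 7/φ − 11 − 6φ. Setting this to zero and multiplying by φ: 6φ² + 11φ − 7 = 0.
φ = (−11 + √(11² + 4·6·7)) / (2·6) = (−11 + √289) / 12 = (−11 + 17)/12 = 1/2.
ℓ''(φ) = −7/φ² − 6 < 0, confirming a maximum.

φ̂_MAP = 0.500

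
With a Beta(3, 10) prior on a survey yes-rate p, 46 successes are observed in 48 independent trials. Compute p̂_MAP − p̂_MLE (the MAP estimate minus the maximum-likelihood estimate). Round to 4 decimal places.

MAP − MLE = -0.1448

Posterior is Beta(49, 12); MAP = (49−1)/(61−2) = 48/59 ≈ 0.81356.
MLE ignores the prior: p̂_MLE = k/n = 46/48 ≈ 0.95833.
Difference = 48/59 − 46/48 = -205/1416 ≈ -0.1448.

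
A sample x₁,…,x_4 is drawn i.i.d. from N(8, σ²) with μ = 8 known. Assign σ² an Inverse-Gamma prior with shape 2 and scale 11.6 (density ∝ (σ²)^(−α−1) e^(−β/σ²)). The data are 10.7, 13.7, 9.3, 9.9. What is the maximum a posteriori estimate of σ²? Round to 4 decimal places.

σ̂²_MAP = 6.8280

Sum of squared deviations about the known mean: SS = (10.7−8)² + (13.7−8)² + (9.3−8)² + (9.9−8)² = 45.08.
The Normal likelihood contributes (σ²)^(−n/2) exp(−SS/(2σ²)), so the posterior is Inverse-Gamma(α + n/2, β + SS/2) = Inverse-Gamma(4, 34.14).
The mode of Inverse-Gamma(a, b) is b/(a+1) = 34.14/5 ≈ 6.8280.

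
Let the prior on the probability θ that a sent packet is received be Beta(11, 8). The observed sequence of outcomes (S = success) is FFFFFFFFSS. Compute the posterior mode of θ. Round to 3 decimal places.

Prior: Beta(11, 8).
Data: 2 successes in 10 trials (from the sequence). The binomial likelihood contributes θ^2(1−θ)^8, so the posterior is Beta(11+2, 8+8) = Beta(13, 16).
For Beta(a, b) with a, b > 1 the mode is (a−1)/(a+b−2) = 12/27 ≈ 0.444.

θ̂_MAP = 0.444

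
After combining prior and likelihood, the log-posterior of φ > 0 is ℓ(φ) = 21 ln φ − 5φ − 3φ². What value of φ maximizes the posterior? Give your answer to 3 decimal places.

ℓ'(φ) = 21/φ − 5 − 6φ. Setting this to zero and multiplying by φ: 6φ² + 5φ − 21 = 0.
φ = (−5 + √(5² + 4·6·21)) / (2·6) = (−5 + √529) / 12 = (−5 + 23)/12 = 3/2.
ℓ''(φ) = −21/φ² − 6 < 0, confirming a maximum.

φ̂_MAP = 1.500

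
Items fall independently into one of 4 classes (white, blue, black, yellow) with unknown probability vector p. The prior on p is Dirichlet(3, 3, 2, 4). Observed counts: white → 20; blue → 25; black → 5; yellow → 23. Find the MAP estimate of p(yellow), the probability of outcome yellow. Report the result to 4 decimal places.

The posterior is Dirichlet(αᵢ + nᵢ) = Dirichlet(23, 28, 7, 27).
For a Dirichlet(a₁,…,a_K) with all aᵢ > 1, the mode has j-th component (aⱼ − 1)/(Σaᵢ − K).
Here Σaᵢ = 85 and K = 4, so p(yellow) = (27 − 1)/(85 − 4) = 26/81 ≈ 0.3210.

MAP estimate of p(yellow) = 0.3210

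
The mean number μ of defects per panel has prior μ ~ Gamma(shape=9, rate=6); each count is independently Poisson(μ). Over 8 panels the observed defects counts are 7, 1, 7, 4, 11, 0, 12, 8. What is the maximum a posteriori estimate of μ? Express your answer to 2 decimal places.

Σxᵢ = 7+1+7+4+11+0+12+8 = 50, with n = 8.
Posterior ∝ μ^8e^(−6μ) · μ^50e^(−8μ) = μ^58e^(−14μ), i.e. Gamma(shape=59, rate=14).
The mode of a Gamma(a, b) with a ≥ 1 (shape–rate) is (a−1)/b = 58/14 ≈ 4.14.

μ̂_MAP = 4.14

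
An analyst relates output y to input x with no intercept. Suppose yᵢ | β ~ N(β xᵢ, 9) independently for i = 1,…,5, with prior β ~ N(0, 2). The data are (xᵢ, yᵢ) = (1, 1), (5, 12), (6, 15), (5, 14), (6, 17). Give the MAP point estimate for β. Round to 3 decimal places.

β̂_MAP = 2.533

log p(β | y) = −Σ(yᵢ − βxᵢ)²/(2·9) − β²/(2·2) + const.
Setting the derivative to zero: Σxᵢ(yᵢ − βxᵢ)/9 − β/2 = 0, so β = Σxᵢyᵢ / (Σxᵢ² + σ²/τ²).
Σxᵢyᵢ = 1·1 + 5·12 + 6·15 + 5·14 + 6·17 = 323; Σxᵢ² = 123; σ²/τ² = 4.5.
β̂_MAP = 323 / (123 + 4.5) = 323/127.5 ≈ 2.533.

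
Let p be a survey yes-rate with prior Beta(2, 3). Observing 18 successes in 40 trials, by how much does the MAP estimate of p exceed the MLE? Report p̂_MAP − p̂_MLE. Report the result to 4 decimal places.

Posterior is Beta(20, 25); MAP = (20−1)/(45−2) = 19/43 ≈ 0.44186.
MLE ignores the prior: p̂_MLE = k/n = 18/40 ≈ 0.45000.
Difference = 19/43 − 18/40 = -7/860 ≈ -0.0081.

MAP − MLE = -0.0081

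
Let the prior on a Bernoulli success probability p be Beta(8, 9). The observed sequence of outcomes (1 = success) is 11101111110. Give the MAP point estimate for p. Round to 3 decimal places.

p̂_MAP = 0.615

Prior: Beta(8, 9).
Data: 9 successes in 11 trials (from the sequence). The binomial likelihood contributes p^9(1−p)^2, so the posterior is Beta(8+9, 9+2) = Beta(17, 11).
For Beta(a, b) with a, b > 1 the mode is (a−1)/(a+b−2) = 16/26 ≈ 0.615.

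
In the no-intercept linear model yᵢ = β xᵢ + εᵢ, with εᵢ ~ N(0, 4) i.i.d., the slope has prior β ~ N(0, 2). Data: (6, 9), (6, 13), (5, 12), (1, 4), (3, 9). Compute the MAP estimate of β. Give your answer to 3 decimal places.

β̂_MAP = 2.046

log p(β | y) = −Σ(yᵢ − βxᵢ)²/(2·4) − β²/(2·2) + const.
Setting the derivative to zero: Σxᵢ(yᵢ − βxᵢ)/4 − β/2 = 0, so β = Σxᵢyᵢ / (Σxᵢ² + σ²/τ²).
Σxᵢyᵢ = 6·9 + 6·13 + 5·12 + 1·4 + 3·9 = 223; Σxᵢ² = 107; σ²/τ² = 2.
β̂_MAP = 223 / (107 + 2) = 223/109 ≈ 2.046.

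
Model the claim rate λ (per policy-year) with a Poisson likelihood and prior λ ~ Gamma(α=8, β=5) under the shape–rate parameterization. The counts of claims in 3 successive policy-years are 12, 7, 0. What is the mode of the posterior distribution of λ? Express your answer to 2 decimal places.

λ̂_MAP = 3.25

Σxᵢ = 12+7+0 = 19, with n = 3.
Posterior ∝ λ^7e^(−5λ) · λ^19e^(−3λ) = λ^26e^(−8λ), i.e. Gamma(shape=27, rate=8).
The mode of a Gamma(a, b) with a ≥ 1 (shape–rate) is (a−1)/b = 26/8 ≈ 3.25.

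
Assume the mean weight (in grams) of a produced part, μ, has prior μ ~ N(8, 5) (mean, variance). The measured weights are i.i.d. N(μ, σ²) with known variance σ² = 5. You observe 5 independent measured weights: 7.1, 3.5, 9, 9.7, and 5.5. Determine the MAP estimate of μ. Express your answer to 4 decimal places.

μ̂_MAP = 7.1333

n = 5; x̄ = (7.1 + 3.5 + 9 + 9.7 + 5.5)/5 = 34.8/5 = 6.96.
For a Normal prior and Normal likelihood with known variance, the posterior is Normal; its mode equals its mean, the precision-weighted average.
Prior precision 1/σ₀² = 1/5 = 0.2; data precision n/σ² = 5/5 = 1.
μ̂ = (0.2·8 + 1·6.96) / (0.2 + 1) = 8.56/1.2 = 107/15 ≈ 7.1333.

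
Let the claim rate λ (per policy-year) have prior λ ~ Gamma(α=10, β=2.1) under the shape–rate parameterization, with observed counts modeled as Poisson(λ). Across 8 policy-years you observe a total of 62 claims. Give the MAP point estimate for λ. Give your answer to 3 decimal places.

Σxᵢ = 62, n = 8.
Posterior ∝ λ^9e^(−2.1λ) · λ^62e^(−8λ) = λ^71e^(−10.1λ), i.e. Gamma(shape=72, rate=10.1).
The mode of a Gamma(a, b) with a ≥ 1 (shape–rate) is (a−1)/b = 71/10.1 ≈ 7.030.

λ̂_MAP = 7.030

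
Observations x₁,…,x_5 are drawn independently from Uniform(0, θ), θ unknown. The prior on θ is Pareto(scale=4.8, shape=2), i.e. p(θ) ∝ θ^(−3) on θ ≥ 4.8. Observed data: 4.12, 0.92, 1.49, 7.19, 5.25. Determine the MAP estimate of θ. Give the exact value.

The Uniform(0, θ) likelihood is θ^(−n) for θ ≥ max(xᵢ), zero otherwise. Here max(xᵢ) = 7.19.
Posterior ∝ θ^(−3) · θ^(−5) = θ^(−8) on θ ≥ max(4.8, 7.19) = 7.19.
This density is strictly decreasing in θ, so the posterior mode lies at the lower boundary of the support.

θ̂_MAP = 7.19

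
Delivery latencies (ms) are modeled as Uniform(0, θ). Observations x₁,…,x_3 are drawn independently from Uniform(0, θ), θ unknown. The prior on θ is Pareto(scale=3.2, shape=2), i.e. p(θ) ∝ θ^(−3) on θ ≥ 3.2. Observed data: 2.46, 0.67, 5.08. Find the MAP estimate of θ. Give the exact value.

The Uniform(0, θ) likelihood is θ^(−n) for θ ≥ max(xᵢ), zero otherwise. Here max(xᵢ) = 5.08.
Posterior ∝ θ^(−3) · θ^(−3) = θ^(−6) on θ ≥ max(3.2, 5.08) = 5.08.
This density is strictly decreasing in θ, so the posterior mode lies at the lower boundary of the support.

θ̂_MAP = 5.08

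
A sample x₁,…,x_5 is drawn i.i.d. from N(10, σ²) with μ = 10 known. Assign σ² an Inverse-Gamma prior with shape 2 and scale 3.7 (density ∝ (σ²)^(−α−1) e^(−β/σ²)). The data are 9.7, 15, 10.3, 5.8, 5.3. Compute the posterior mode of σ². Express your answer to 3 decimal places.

Sum of squared deviations about the known mean: SS = (9.7−10)² + (15−10)² + (10.3−10)² + (5.8−10)² + (5.3−10)² = 64.91.
The Normal likelihood contributes (σ²)^(−n/2) exp(−SS/(2σ²)), so the posterior is Inverse-Gamma(α + n/2, β + SS/2) = Inverse-Gamma(4.5, 36.155).
The mode of Inverse-Gamma(a, b) is b/(a+1) = 36.155/5.5 ≈ 6.574.

σ̂²_MAP = 6.574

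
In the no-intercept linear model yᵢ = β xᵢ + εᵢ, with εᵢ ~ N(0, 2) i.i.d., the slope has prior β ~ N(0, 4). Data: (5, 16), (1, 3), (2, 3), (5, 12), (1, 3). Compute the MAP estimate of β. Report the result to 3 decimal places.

log p(β | y) = −Σ(yᵢ − βxᵢ)²/(2·2) − β²/(2·4) + const.
Setting the derivative to zero: Σxᵢ(yᵢ − βxᵢ)/2 − β/4 = 0, so β = Σxᵢyᵢ / (Σxᵢ² + σ²/τ²).
Σxᵢyᵢ = 5·16 + 1·3 + 2·3 + 5·12 + 1·3 = 152; Σxᵢ² = 56; σ²/τ² = 0.5.
β̂_MAP = 152 / (56 + 0.5) = 152/56.5 ≈ 2.690.

β̂_MAP = 2.690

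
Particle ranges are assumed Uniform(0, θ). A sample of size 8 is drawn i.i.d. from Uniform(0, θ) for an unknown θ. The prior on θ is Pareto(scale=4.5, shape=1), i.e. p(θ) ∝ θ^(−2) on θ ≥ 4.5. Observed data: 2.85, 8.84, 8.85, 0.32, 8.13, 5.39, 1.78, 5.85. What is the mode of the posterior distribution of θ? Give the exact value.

θ̂_MAP = 8.85

The Uniform(0, θ) likelihood is θ^(−n) for θ ≥ max(xᵢ), zero otherwise. Here max(xᵢ) = 8.85.
Posterior ∝ θ^(−2) · θ^(−8) = θ^(−10) on θ ≥ max(4.5, 8.85) = 8.85.
This density is strictly decreasing in θ, so the posterior mode lies at the lower boundary of the support.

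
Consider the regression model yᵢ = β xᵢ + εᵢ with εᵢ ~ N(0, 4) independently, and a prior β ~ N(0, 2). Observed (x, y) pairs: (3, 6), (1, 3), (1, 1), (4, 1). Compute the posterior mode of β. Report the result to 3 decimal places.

β̂_MAP = 0.897

log p(β | y) = −Σ(yᵢ − βxᵢ)²/(2·4) − β²/(2·2) + const.
Setting the derivative to zero: Σxᵢ(yᵢ − βxᵢ)/4 − β/2 = 0, so β = Σxᵢyᵢ / (Σxᵢ² + σ²/τ²).
Σxᵢyᵢ = 3·6 + 1·3 + 1·1 + 4·1 = 26; Σxᵢ² = 27; σ²/τ² = 2.
β̂_MAP = 26 / (27 + 2) = 26/29 ≈ 0.897.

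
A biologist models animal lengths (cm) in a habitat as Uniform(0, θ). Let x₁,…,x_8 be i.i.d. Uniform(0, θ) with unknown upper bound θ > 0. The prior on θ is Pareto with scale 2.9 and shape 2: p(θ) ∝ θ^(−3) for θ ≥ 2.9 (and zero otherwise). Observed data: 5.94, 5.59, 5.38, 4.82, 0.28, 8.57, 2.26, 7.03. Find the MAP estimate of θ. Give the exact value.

The Uniform(0, θ) likelihood is θ^(−n) for θ ≥ max(xᵢ), zero otherwise. Here max(xᵢ) = 8.57.
Posterior ∝ θ^(−3) · θ^(−8) = θ^(−11) on θ ≥ max(2.9, 8.57) = 8.57.
This density is strictly decreasing in θ, so the posterior mode lies at the lower boundary of the support.

θ̂_MAP = 8.57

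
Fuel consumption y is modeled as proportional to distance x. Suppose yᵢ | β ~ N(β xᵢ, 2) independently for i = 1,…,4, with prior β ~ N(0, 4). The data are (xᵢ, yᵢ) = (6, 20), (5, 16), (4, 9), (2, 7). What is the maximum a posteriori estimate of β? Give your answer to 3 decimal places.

β̂_MAP = 3.067

log p(β | y) = −Σ(yᵢ − βxᵢ)²/(2·2) − β²/(2·4) + const.
Setting the derivative to zero: Σxᵢ(yᵢ − βxᵢ)/2 − β/4 = 0, so β = Σxᵢyᵢ / (Σxᵢ² + σ²/τ²).
Σxᵢyᵢ = 6·20 + 5·16 + 4·9 + 2·7 = 250; Σxᵢ² = 81; σ²/τ² = 0.5.
β̂_MAP = 250 / (81 + 0.5) = 250/81.5 ≈ 3.067.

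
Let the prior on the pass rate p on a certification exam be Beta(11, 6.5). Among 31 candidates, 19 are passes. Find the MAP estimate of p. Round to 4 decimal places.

Prior: Beta(11, 6.5).
Data: 19 successes in 31 trials. The binomial likelihood contributes p^19(1−p)^12, so the posterior is Beta(11+19, 6.5+12) = Beta(30, 18.5).
For Beta(a, b) with a, b > 1 the mode is (a−1)/(a+b−2) = 29/46.5 ≈ 0.6237.

p̂_MAP = 0.6237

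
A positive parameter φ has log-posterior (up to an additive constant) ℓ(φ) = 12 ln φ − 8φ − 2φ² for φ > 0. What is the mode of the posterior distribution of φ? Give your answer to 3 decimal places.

φ̂_MAP = 1.000

ℓ'(φ) = 12/φ − 8 − 4φ. Setting this to zero and multiplying by φ: 4φ² + 8φ − 12 = 0.
φ = (−8 + √(8² + 4·4·12)) / (2·4) = (−8 + √256) / 8 = (−8 + 16)/8 = 1.
ℓ''(φ) = −12/φ² − 4 < 0, confirming a maximum.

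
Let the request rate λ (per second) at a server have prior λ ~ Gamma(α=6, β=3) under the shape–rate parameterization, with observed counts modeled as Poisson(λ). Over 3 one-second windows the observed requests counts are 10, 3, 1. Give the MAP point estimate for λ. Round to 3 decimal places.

λ̂_MAP = 3.167

Σxᵢ = 10+3+1 = 14, with n = 3.
Posterior ∝ λ^5e^(−3λ) · λ^14e^(−3λ) = λ^19e^(−6λ), i.e. Gamma(shape=20, rate=6).
The mode of a Gamma(a, b) with a ≥ 1 (shape–rate) is (a−1)/b = 19/6 ≈ 3.167.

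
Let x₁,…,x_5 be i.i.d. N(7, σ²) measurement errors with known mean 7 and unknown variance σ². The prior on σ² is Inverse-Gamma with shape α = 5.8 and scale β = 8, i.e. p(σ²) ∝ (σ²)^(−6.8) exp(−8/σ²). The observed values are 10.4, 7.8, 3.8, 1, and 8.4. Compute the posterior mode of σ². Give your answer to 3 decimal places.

Sum of squared deviations about the known mean: SS = (10.4−7)² + (7.8−7)² + (3.8−7)² + (1−7)² + (8.4−7)² = 60.4.
The Normal likelihood contributes (σ²)^(−n/2) exp(−SS/(2σ²)), so the posterior is Inverse-Gamma(α + n/2, β + SS/2) = Inverse-Gamma(8.3, 38.2).
The mode of Inverse-Gamma(a, b) is b/(a+1) = 38.2/9.3 ≈ 4.108.

σ̂²_MAP = 4.108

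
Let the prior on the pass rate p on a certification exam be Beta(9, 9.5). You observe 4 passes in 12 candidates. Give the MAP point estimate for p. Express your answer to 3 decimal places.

p̂_MAP = 0.421

Prior: Beta(9, 9.5).
Data: 4 successes in 12 trials. The binomial likelihood contributes p^4(1−p)^8, so the posterior is Beta(9+4, 9.5+8) = Beta(13, 17.5).
For Beta(a, b) with a, b > 1 the mode is (a−1)/(a+b−2) = 12/28.5 ≈ 0.421.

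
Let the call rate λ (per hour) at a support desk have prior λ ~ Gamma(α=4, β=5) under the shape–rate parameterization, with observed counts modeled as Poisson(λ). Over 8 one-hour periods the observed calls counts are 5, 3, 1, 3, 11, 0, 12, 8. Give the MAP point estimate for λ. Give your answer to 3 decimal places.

λ̂_MAP = 3.538

Σxᵢ = 5+3+1+3+11+0+12+8 = 43, with n = 8.
Posterior ∝ λ^3e^(−5λ) · λ^43e^(−8λ) = λ^46e^(−13λ), i.e. Gamma(shape=47, rate=13).
The mode of a Gamma(a, b) with a ≥ 1 (shape–rate) is (a−1)/b = 46/13 ≈ 3.538.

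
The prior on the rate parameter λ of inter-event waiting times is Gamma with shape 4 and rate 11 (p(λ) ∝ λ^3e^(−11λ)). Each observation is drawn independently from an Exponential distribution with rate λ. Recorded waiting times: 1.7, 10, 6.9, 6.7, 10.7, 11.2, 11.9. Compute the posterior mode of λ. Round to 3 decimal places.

λ̂_MAP = 0.143

The Exponential(rate=λ) likelihood is ∝ λ^n e^(−λΣtᵢ). Here n = 7 and Σtᵢ = 1.7 + 10 + 6.9 + 6.7 + 10.7 + 11.2 + 11.9 = 59.1.
Posterior ∝ λ^3e^(−11λ) · λ^7e^(−59.1λ) = λ^10e^(−70.1λ), i.e. Gamma(11, 70.1).
Mode = (a−1)/b = 10/70.1 ≈ 0.143.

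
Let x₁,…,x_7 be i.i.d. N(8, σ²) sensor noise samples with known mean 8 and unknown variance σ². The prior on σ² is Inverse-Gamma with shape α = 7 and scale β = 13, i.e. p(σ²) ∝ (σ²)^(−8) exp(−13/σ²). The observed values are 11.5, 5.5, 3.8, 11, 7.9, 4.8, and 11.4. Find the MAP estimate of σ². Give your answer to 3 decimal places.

Sum of squared deviations about the known mean: SS = (11.5−8)² + (5.5−8)² + (3.8−8)² + (11−8)² + (7.9−8)² + (4.8−8)² + (11.4−8)² = 66.95.
The Normal likelihood contributes (σ²)^(−n/2) exp(−SS/(2σ²)), so the posterior is Inverse-Gamma(α + n/2, β + SS/2) = Inverse-Gamma(10.5, 46.475).
The mode of Inverse-Gamma(a, b) is b/(a+1) = 46.475/11.5 ≈ 4.041.

σ̂²_MAP = 4.041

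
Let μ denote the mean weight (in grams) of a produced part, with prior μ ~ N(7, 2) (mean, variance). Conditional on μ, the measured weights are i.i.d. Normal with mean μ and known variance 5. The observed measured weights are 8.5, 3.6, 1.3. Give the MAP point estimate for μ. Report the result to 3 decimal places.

μ̂_MAP = 5.618

n = 3; x̄ = (8.5 + 3.6 + 1.3)/3 = 13.4/3 = 67/15 ≈ 4.4667.
For a Normal prior and Normal likelihood with known variance, the posterior is Normal; its mode equals its mean, the precision-weighted average.
Prior precision 1/σ₀² = 1/2 = 0.5; data precision n/σ² = 3/5 = 0.6.
μ̂ = (0.5·7 + 0.6·(67/15)) / (0.5 + 0.6) = 6.18/1.1 = 309/55 ≈ 5.618.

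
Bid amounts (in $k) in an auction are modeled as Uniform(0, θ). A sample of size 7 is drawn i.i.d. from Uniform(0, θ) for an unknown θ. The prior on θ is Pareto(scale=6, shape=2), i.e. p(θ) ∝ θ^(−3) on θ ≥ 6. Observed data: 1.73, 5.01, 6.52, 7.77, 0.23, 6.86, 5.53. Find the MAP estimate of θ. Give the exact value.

θ̂_MAP = 7.77

The Uniform(0, θ) likelihood is θ^(−n) for θ ≥ max(xᵢ), zero otherwise. Here max(xᵢ) = 7.77.
Posterior ∝ θ^(−3) · θ^(−7) = θ^(−10) on θ ≥ max(6, 7.77) = 7.77.
This density is strictly decreasing in θ, so the posterior mode lies at the lower boundary of the support.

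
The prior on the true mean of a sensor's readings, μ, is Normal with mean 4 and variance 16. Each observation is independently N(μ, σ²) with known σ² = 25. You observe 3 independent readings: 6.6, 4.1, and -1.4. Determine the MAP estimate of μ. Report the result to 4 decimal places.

μ̂_MAP = 3.4082

n = 3; x̄ = (6.6 + 4.1 + (-1.4))/3 = 9.3/3 = 3.1.
For a Normal prior and Normal likelihood with known variance, the posterior is Normal; its mode equals its mean, the precision-weighted average.
Prior precision 1/σ₀² = 1/16 = 0.0625; data precision n/σ² = 3/25 = 0.12.
μ̂ = (0.0625·4 + 0.12·3.1) / (0.0625 + 0.12) = 0.622/0.1825 = 1244/365 ≈ 3.4082.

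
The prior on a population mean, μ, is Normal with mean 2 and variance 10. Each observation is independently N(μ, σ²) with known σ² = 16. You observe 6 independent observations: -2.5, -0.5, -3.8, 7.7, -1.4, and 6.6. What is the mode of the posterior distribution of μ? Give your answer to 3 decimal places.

n = 6; x̄ = ((-2.5) + (-0.5) + (-3.8) + 7.7 + (-1.4) + 6.6)/6 = 6.1/6 = 61/60 ≈ 1.0167.
For a Normal prior and Normal likelihood with known variance, the posterior is Normal; its mode equals its mean, the precision-weighted average.
Prior precision 1/σ₀² = 1/10 = 0.1; data precision n/σ² = 6/16 = 0.375.
μ̂ = (0.1·2 + 0.375·(61/60)) / (0.1 + 0.375) = 0.58125/0.475 = 93/76 ≈ 1.224.

μ̂_MAP = 1.224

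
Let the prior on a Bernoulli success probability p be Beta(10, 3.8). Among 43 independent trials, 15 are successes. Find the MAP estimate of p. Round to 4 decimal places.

p̂_MAP = 0.4380

Prior: Beta(10, 3.8).
Data: 15 successes in 43 trials. The binomial likelihood contributes p^15(1−p)^28, so the posterior is Beta(10+15, 3.8+28) = Beta(25, 31.8).
For Beta(a, b) with a, b > 1 the mode is (a−1)/(a+b−2) = 24/54.8 ≈ 0.4380.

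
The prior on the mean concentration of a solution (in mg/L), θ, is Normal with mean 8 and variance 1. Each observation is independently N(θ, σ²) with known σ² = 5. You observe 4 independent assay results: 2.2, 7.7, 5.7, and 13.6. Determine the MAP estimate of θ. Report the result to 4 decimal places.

n = 4; x̄ = (2.2 + 7.7 + 5.7 + 13.6)/4 = 29.2/4 = 7.3.
For a Normal prior and Normal likelihood with known variance, the posterior is Normal; its mode equals its mean, the precision-weighted average.
Prior precision 1/σ₀² = 1/1 = 1; data precision n/σ² = 4/5 = 0.8.
θ̂ = (1·8 + 0.8·7.3) / (1 + 0.8) = 13.84/1.8 = 346/45 ≈ 7.6889.

θ̂_MAP = 7.6889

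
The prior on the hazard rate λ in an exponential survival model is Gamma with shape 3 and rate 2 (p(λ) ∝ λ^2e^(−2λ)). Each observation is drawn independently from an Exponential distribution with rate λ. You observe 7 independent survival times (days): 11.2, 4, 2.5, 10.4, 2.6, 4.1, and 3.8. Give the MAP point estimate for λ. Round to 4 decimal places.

The Exponential(rate=λ) likelihood is ∝ λ^n e^(−λΣtᵢ). Here n = 7 and Σtᵢ = 11.2 + 4 + 2.5 + 10.4 + 2.6 + 4.1 + 3.8 = 38.6.
Posterior ∝ λ^2e^(−2λ) · λ^7e^(−38.6λ) = λ^9e^(−40.6λ), i.e. Gamma(10, 40.6).
Mode = (a−1)/b = 9/40.6 ≈ 0.2217.

λ̂_MAP = 0.2217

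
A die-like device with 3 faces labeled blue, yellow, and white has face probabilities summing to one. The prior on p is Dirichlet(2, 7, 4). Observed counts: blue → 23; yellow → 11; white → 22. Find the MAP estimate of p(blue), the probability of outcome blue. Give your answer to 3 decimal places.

The posterior is Dirichlet(αᵢ + nᵢ) = Dirichlet(25, 18, 26).
For a Dirichlet(a₁,…,a_K) with all aᵢ > 1, the mode has j-th component (aⱼ − 1)/(Σaᵢ − K).
Here Σaᵢ = 69 and K = 3, so p(blue) = (25 − 1)/(69 − 3) = 24/66 ≈ 0.364.

MAP estimate of p(blue) = 0.364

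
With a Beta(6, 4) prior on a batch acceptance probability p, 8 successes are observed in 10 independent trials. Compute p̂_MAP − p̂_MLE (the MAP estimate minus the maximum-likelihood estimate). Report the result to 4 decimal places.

Posterior is Beta(14, 6); MAP = (14−1)/(20−2) = 13/18 ≈ 0.72222.
MLE ignores the prior: p̂_MLE = k/n = 8/10 ≈ 0.80000.
Difference = 13/18 − 8/10 = -7/90 ≈ -0.0778.

MAP − MLE = -0.0778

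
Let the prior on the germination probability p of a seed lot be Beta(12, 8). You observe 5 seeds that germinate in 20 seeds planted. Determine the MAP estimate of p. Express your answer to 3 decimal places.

Prior: Beta(12, 8).
Data: 5 successes in 20 trials. The binomial likelihood contributes p^5(1−p)^15, so the posterior is Beta(12+5, 8+15) = Beta(17, 23).
For Beta(a, b) with a, b > 1 the mode is (a−1)/(a+b−2) = 16/38 ≈ 0.421.

p̂_MAP = 0.421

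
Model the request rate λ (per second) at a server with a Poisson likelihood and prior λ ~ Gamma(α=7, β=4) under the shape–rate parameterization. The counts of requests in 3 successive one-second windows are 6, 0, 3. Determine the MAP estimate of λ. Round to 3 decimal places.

Σxᵢ = 6+0+3 = 9, with n = 3.
Posterior ∝ λ^6e^(−4λ) · λ^9e^(−3λ) = λ^15e^(−7λ), i.e. Gamma(shape=16, rate=7).
The mode of a Gamma(a, b) with a ≥ 1 (shape–rate) is (a−1)/b = 15/7 ≈ 2.143.

λ̂_MAP = 2.143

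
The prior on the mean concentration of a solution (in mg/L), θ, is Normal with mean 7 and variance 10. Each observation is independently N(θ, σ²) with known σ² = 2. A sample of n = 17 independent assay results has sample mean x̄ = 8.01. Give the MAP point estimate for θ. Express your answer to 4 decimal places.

θ̂_MAP = 7.9983

n = 17, x̄ = 8.01.
For a Normal prior and Normal likelihood with known variance, the posterior is Normal; its mode equals its mean, the precision-weighted average.
Prior precision 1/σ₀² = 1/10 = 0.1; data precision n/σ² = 17/2 = 8.5.
θ̂ = (0.1·7 + 8.5·8.01) / (0.1 + 8.5) = 68.785/8.6 = 13757/1720 ≈ 7.9983.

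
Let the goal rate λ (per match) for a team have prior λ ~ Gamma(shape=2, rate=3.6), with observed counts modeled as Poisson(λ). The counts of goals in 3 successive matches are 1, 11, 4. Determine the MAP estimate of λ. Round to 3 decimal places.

Σxᵢ = 1+11+4 = 16, with n = 3.
Posterior ∝ λe^(−3.6λ) · λ^16e^(−3λ) = λ^17e^(−6.6λ), i.e. Gamma(shape=18, rate=6.6).
The mode of a Gamma(a, b) with a ≥ 1 (shape–rate) is (a−1)/b = 17/6.6 ≈ 2.576.

λ̂_MAP = 2.576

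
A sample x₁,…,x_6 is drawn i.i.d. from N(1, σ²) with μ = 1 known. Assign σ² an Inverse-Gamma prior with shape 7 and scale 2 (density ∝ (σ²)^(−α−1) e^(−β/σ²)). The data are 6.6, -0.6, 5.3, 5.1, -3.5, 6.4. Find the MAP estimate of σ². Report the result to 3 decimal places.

σ̂²_MAP = 5.574

Sum of squared deviations about the known mean: SS = (6.6−1)² + (-0.6−1)² + (5.3−1)² + (5.1−1)² + (-3.5−1)² + (6.4−1)² = 118.63.
The Normal likelihood contributes (σ²)^(−n/2) exp(−SS/(2σ²)), so the posterior is Inverse-Gamma(α + n/2, β + SS/2) = Inverse-Gamma(10, 61.315).
The mode of Inverse-Gamma(a, b) is b/(a+1) = 61.315/11 ≈ 5.574.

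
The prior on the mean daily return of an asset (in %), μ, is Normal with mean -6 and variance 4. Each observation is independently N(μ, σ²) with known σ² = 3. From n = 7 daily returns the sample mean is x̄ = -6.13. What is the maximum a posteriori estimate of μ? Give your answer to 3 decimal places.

μ̂_MAP = -6.117

n = 7, x̄ = -6.13.
For a Normal prior and Normal likelihood with known variance, the posterior is Normal; its mode equals its mean, the precision-weighted average.
Prior precision 1/σ₀² = 1/4 = 0.25; data precision n/σ² = 7/3.
μ̂ = (0.25·(-6) + (7/3)·(-6.13)) / (0.25 + 7/3) = (-4741/300)/(31/12) = -4741/775 ≈ -6.117.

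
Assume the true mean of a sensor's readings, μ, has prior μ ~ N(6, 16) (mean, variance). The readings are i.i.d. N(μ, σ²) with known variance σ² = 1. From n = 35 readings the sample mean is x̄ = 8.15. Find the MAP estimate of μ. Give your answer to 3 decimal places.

n = 35, x̄ = 8.15.
For a Normal prior and Normal likelihood with known variance, the posterior is Normal; its mode equals its mean, the precision-weighted average.
Prior precision 1/σ₀² = 1/16 = 0.0625; data precision n/σ² = 35/1 = 35.
μ̂ = (0.0625·6 + 35·8.15) / (0.0625 + 35) = 285.625/35.0625 = 4570/561 ≈ 8.146.

μ̂_MAP = 8.146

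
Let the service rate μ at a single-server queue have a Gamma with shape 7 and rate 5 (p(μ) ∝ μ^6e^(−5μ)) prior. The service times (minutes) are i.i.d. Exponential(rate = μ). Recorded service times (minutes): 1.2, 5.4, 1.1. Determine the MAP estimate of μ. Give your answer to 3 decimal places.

The Exponential(rate=μ) likelihood is ∝ μ^n e^(−μΣtᵢ). Here n = 3 and Σtᵢ = 1.2 + 5.4 + 1.1 = 7.7.
Posterior ∝ μ^6e^(−5μ) · μ^3e^(−7.7μ) = μ^9e^(−12.7μ), i.e. Gamma(10, 12.7).
Mode = (a−1)/b = 9/12.7 ≈ 0.709.

μ̂_MAP = 0.709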